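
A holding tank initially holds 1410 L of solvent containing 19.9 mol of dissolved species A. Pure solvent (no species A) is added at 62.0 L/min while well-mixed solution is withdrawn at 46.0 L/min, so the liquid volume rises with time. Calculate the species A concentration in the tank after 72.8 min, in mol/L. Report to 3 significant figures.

0.00137 mol/L

Total volume: dV/dt = Q_in − Q_out = 16.000 L/min, so V(t) = 1410 + 16.000 t and V(72.8) = 2574.8 L.
Species balance (pure solvent in): dm/dt = −Q_out · m/V(t).
dm/m = −Q_out dt/(V₀ + 16.000 t); integrating gives ln(m/m₀) = −(Q_out/(Q_in−Q_out)) ln(V/V₀).
m = m₀ (V₀/V)^(Q_out/(Q_in−Q_out)) = 19.9 × (1410/2574.8)^(2.8750) = 3.5235 mol.
C = m/V = 3.5235/2574.8 = 0.0013684 mol/L.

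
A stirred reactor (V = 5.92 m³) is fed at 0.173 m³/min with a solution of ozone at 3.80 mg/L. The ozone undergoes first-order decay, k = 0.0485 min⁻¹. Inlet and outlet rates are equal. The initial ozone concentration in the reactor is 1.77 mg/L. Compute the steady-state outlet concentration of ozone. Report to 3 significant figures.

Species balance: V dC/dt = Q C_in − Q C − k V C.
At steady state: 0 = Q C_in − (Q + kV) C_ss, so C_ss = Q C_in/(Q + kV).
C_ss = 0.173·3.80/(0.173 + 0.0485·5.92) = 0.65740/0.46012 = 1.4288 mg/L.

1.43 mg/L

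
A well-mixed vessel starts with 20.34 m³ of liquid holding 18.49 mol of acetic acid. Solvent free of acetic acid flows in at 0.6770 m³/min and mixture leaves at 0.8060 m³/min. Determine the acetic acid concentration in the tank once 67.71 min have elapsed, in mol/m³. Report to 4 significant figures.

Let m(t) be the amount of acetic acid. Volume: V(t) = V₀ + (Q_in − Q_out) t = 20.34 − 0.129000 t; V(67.71) = 11.6054 m³.
Solute balance: dm/dt = 0 − Q_out C = −Q_out m/V(t).
dm/m = −Q_out dt/(V₀ − 0.129000 t); integrating gives ln(m/m₀) = −(Q_out/(Q_in−Q_out)) ln(V/V₀).
m = m₀ (V₀/V)^(Q_out/(Q_in−Q_out)) = 18.49 × (20.34/11.6054)^(-6.24806) = 0.555065 mol.
C = m/V = 0.555065/11.6054 = 0.0478281 mol/m³.

0.04783 mol/m³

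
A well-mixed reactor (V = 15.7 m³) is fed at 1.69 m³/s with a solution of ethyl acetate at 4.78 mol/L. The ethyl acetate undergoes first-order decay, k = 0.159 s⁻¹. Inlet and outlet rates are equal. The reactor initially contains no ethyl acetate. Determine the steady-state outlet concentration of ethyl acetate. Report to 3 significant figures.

Species balance: V dC/dt = Q C_in − Q C − k V C.
Steady state (dC/dt = 0): C_ss = Q C_in/(Q + kV) = C_in/(1 + kV/Q).
C_ss = 1.69·4.78/(1.69 + 0.159·15.7) = 8.0782/4.1863 = 1.9297 mol/L.

1.93 mol/L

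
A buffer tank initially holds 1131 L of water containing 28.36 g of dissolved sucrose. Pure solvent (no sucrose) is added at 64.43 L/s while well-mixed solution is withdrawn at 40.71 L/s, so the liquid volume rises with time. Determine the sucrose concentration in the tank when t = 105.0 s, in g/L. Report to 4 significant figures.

0.001063 g/L

Let m(t) be the amount of sucrose. Volume: V(t) = V₀ + (Q_in − Q_out) t = 1131 + 23.7200 t; V(105.0) = 3621.60 L.
Solute balance: dm/dt = 0 − Q_out C = −Q_out m/V(t).
Separate: dm/m = −Q_out dt/V(t) ⇒ ln(m/m₀) = −(Q_out/(Q_in−Q_out)) ln(V/V₀).
m = m₀ (V₀/V)^(Q_out/(Q_in−Q_out)) = 28.36 × (1131/3621.60)^(1.71627) = 3.84801 g.
C = m/V = 3.84801/3621.60 = 0.00106252 g/L.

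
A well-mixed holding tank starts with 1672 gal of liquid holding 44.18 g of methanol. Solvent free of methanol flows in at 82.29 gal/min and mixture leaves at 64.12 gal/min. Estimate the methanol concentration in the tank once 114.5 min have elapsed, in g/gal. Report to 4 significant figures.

Total volume: dV/dt = Q_in − Q_out = 18.1700 gal/min, so V(t) = 1672 + 18.1700 t and V(114.5) = 3752.47 gal.
Species balance (pure solvent in): dm/dt = −Q_out · m/V(t).
Separate: dm/m = −Q_out dt/V(t) ⇒ ln(m/m₀) = −(Q_out/(Q_in−Q_out)) ln(V/V₀).
m = m₀ (V₀/V)^(Q_out/(Q_in−Q_out)) = 44.18 × (1672/3752.47)^(3.52889) = 2.54859 g.
C = m/V = 2.54859/3752.47 = 0.000679178 g/gal.

0.0006792 g/gal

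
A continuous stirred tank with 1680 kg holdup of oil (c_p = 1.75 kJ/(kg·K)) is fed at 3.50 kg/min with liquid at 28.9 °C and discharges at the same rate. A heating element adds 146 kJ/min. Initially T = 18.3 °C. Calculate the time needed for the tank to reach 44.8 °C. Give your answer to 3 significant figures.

704 min

Heat balance on the well-mixed liquid: M c_p dT/dt = ṁ c_p (T_in − T) + 146.
τ = M/ṁ = 480.00 min; T_ss = T_in + Q̇/(ṁ c_p) = 52.737 °C.
T(t) = T_ss + (T₀ − T_ss) e^(−t/τ). Set T = 44.8:
e^(−t/τ) = (44.8 − 52.737)/(18.3 − 52.737) = 0.23047
t = −480.00 · ln(0.23047) = 704.46 min.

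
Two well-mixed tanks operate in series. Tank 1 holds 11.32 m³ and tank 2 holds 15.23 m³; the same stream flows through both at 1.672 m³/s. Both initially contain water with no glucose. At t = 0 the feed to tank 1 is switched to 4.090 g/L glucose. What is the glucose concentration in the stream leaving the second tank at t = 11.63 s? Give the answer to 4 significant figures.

1.771 g/L

Species balance on tank i: dCᵢ/dt = (Cᵢ₋₁ − Cᵢ)/τᵢ with τᵢ = Vᵢ/Q.
τ₁ = 11.32/1.672 = 6.77033 s; τ₂ = 15.23/1.672 = 9.10885 s.
Solving the cascade with C₁(0)=C₂(0)=0 gives C₂(t) = C_in[1 − (τ₁ e^(−t/τ₁) − τ₂ e^(−t/τ₂))/(τ₁ − τ₂)].
At t = 11.63: e^(−t/τ₁) = 0.179463, e^(−t/τ₂) = 0.278934.
C₂ = 4.090·[1 − (6.77033·0.179463 − 9.10885·0.278934)/(-2.33852)] = 4.090·0.433082 = 1.77131 g/L.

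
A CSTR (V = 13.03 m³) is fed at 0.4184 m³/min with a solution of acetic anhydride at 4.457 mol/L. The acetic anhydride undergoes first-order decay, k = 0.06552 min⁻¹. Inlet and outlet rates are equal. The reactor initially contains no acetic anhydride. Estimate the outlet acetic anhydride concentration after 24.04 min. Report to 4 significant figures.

1.326 mol/L

V dC/dt = Q(C_in − C) − k V C.
This is linear with rate a = Q/V + k = 0.0976305 min⁻¹.
C_ss = Q C_in/(Q + kV) = 1.46590 mol/L; C(t) = C_ss + (C₀ − C_ss) e^(−a t).
C(24.04) = 1.46590 + (-1.46590)·e^(−0.0976305·24.04) = 1.46590 + (-1.46590)·0.0956521 = 1.32568 mol/L.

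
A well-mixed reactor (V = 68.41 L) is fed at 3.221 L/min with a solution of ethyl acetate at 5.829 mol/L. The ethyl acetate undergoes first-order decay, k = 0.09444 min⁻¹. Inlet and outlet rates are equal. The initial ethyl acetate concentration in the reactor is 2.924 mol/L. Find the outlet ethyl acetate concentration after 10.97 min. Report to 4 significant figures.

Accumulation = in − out − consumed: V dC/dt = Q C_in − Q C − k V C.
dC/dt = (Q/V) C_in − (Q/V + k) C; effective rate a = Q/V + k = 0.0470838 + 0.09444 = 0.141524 min⁻¹.
C_ss = Q C_in/(Q + kV) = 1.93926 mol/L; C(t) = C_ss + (C₀ − C_ss) e^(−a t).
C(10.97) = 1.93926 + (0.984741)·e^(−0.141524·10.97) = 1.93926 + (0.984741)·0.211715 = 2.14774 mol/L.

2.148 mol/L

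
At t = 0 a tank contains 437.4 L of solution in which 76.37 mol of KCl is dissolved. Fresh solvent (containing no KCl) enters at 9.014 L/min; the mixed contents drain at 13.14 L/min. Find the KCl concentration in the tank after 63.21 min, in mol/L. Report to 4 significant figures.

0.02407 mol/L

Total volume: dV/dt = Q_in − Q_out = -4.12600 L/min, so V(t) = 437.4 − 4.12600 t and V(63.21) = 176.596 L.
Species balance (pure solvent in): dm/dt = −Q_out · m/V(t).
dm/m = −Q_out dt/(V₀ − 4.12600 t); integrating gives ln(m/m₀) = −(Q_out/(Q_in−Q_out)) ln(V/V₀).
m = m₀ (V₀/V)^(Q_out/(Q_in−Q_out)) = 76.37 × (437.4/176.596)^(-3.18468) = 4.25089 mol.
C = m/V = 4.25089/176.596 = 0.0240713 mol/L.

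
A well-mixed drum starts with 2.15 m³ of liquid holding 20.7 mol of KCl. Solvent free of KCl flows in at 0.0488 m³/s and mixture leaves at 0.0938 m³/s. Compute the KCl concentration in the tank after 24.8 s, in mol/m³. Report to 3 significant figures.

4.35 mol/m³

Total volume: dV/dt = Q_in − Q_out = -0.045000 m³/s, so V(t) = 2.15 − 0.045000 t and V(24.8) = 1.0340 m³.
No KCl enters, so dm/dt = −Q_out · (m/V).
Separate: dm/m = −Q_out dt/V(t) ⇒ ln(m/m₀) = −(Q_out/(Q_in−Q_out)) ln(V/V₀).
m = m₀ (V₀/V)^(Q_out/(Q_in−Q_out)) = 20.7 × (2.15/1.0340)^(-2.0844) = 4.5008 mol.
C = m/V = 4.5008/1.0340 = 4.3528 mol/m³.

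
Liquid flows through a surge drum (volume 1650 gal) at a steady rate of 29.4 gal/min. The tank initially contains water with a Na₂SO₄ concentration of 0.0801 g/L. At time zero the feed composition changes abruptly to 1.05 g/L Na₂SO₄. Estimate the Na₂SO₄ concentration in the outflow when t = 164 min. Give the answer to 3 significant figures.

Unsteady species balance (constant V, well mixed): V dC/dt = Q(C_in − C).
Rewrite as dC/dt + C/τ = C_in/τ, τ = V/Q = 56.122 min.
Solution: C(t) = C_in + (C₀ − C_in) e^(−t/τ).
C(164) = 1.05 + (0.0801 − 1.05)·e^(−164/56.122) = 1.05 + (-0.96990)·0.053816 = 0.99780 g/L.

0.998 g/L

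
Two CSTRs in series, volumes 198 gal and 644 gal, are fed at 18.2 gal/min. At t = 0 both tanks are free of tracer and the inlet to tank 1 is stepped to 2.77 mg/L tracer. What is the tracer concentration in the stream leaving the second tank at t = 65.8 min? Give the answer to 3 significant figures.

Time constants: τᵢ = Vᵢ/Q for each well-mixed tank.
τ₁ = 198/18.2 = 10.879 min; τ₂ = 644/18.2 = 35.385 min.
Solving the cascade with C₁(0)=C₂(0)=0 gives C₂(t) = C_in[1 − (τ₁ e^(−t/τ₁) − τ₂ e^(−t/τ₂))/(τ₁ − τ₂)].
At t = 65.8: e^(−t/τ₁) = 0.0023619, e^(−t/τ₂) = 0.15574.
C₂ = 2.77·[1 − (10.879·0.0023619 − 35.385·0.15574)/(-24.505)] = 2.77·0.77617 = 2.1500 mg/L.

2.15 mg/L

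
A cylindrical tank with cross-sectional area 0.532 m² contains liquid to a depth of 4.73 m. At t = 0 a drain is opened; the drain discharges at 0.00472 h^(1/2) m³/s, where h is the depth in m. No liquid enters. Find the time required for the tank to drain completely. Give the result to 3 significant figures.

With no inflow, A dh/dt = −0.00472 √h.
Separate and integrate: 2(√h − √h₀) = −(0.00472/A) t.
Tank is empty when √h = 0: t_empty = 2A√h₀/0.00472.
t_empty = 2·0.532·√4.73/0.00472 = 1.0640·2.1749/0.00472 = 490.26 s.

490 s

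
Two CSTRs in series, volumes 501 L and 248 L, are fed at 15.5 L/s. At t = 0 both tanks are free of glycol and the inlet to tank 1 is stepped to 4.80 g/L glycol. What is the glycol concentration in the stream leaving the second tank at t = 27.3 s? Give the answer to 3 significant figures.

Time constants: τᵢ = Vᵢ/Q for each well-mixed tank.
τ₁ = 501/15.5 = 32.323 s; τ₂ = 248/15.5 = 16.000 s.
Solving the cascade with C₁(0)=C₂(0)=0 gives C₂(t) = C_in[1 − (τ₁ e^(−t/τ₁) − τ₂ e^(−t/τ₂))/(τ₁ − τ₂)].
At t = 27.3: e^(−t/τ₁) = 0.42972, e^(−t/τ₂) = 0.18155.
C₂ = 4.80·[1 − (32.323·0.42972 − 16.000·0.18155)/(16.323)] = 4.80·0.32700 = 1.5696 g/L.

1.57 g/L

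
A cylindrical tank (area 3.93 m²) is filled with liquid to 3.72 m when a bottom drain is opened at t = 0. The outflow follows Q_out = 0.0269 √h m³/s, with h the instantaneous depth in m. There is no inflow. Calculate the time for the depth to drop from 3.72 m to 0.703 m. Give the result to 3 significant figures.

Unsteady balance on liquid volume: A dh/dt = −0.0269 √h.
Separate and integrate: 2(√h − √h₀) = −(0.0269/A) t.
t = 2A(√h₀ − √h)/0.0269 = 2·3.93·(√3.72 − √0.703)/0.0269
  = 7.8600 × (1.9287 − 0.83845) / 0.0269 = 318.57 s.

319 s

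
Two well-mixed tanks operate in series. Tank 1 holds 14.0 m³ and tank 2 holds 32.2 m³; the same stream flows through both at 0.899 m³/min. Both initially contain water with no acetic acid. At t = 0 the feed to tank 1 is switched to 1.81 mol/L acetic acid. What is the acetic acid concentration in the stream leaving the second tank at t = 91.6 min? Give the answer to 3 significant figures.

1.57 mol/L

Time constants: τᵢ = Vᵢ/Q for each well-mixed tank.
τ₁ = 14.0/0.899 = 15.573 min; τ₂ = 32.2/0.899 = 35.818 min.
Solving the cascade with C₁(0)=C₂(0)=0 gives C₂(t) = C_in[1 − (τ₁ e^(−t/τ₁) − τ₂ e^(−t/τ₂))/(τ₁ − τ₂)].
At t = 91.6: e^(−t/τ₁) = 0.0027891, e^(−t/τ₂) = 0.077506.
C₂ = 1.81·[1 − (15.573·0.0027891 − 35.818·0.077506)/(-20.245)] = 1.81·0.86502 = 1.5657 mol/L.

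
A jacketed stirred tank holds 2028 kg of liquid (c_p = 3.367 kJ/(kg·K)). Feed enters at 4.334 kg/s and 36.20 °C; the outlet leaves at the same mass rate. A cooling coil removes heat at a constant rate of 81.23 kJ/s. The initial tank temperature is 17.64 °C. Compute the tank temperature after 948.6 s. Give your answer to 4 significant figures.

Heat balance on the well-mixed liquid: M c_p dT/dt = ṁ c_p (T_in − T) − 81.23.
Rearrange: dT/dt = (T_ss − T)/τ with τ = M/ṁ = 467.928 s and T_ss = T_in − Q̇/(ṁ c_p) = 30.6335 °C.
T approaches T_ss exponentially: T(t) = T_ss + (T₀ − T_ss) e^(−t/τ).
T(948.6) = 30.6335 + (-12.9935)·e^(−948.6/467.928) = 30.6335 + (-12.9935)·0.131699 = 28.9222 °C.

28.92 °C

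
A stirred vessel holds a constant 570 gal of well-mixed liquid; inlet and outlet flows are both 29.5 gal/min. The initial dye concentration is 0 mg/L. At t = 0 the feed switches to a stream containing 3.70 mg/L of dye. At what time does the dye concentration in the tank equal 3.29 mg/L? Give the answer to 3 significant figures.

42.5 min

Transient balance on the dissolved component: V dC/dt = Q(C_in − C), so τ = V/Q = 19.322 min.
C(t) = C_in + (C₀ − C_in) e^(−t/τ). Set C = 3.29 and solve for t:
e^(−t/τ) = (C − C_in)/(C₀ − C_in) = (3.29 − 3.70)/(0 − 3.70) = 0.11081
t = −τ ln(…) = 19.322 × 2.1999 = 42.507 min.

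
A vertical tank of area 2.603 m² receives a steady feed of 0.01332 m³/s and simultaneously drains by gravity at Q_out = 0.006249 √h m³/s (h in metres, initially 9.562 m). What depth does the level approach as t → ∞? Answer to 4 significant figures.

4.543 m

Accumulation of liquid (constant cross-section A): A dh/dt = Q_in − 0.006249 √h. At steady state dh/dt = 0:
Q_in = 0.006249 √h_ss ⇒ √h_ss = 0.01332/0.006249 = 2.13154.
h_ss = 2.13154² = 4.54347 m. (Since h₀ = 9.562 m > h_ss, the level will fall toward this value.)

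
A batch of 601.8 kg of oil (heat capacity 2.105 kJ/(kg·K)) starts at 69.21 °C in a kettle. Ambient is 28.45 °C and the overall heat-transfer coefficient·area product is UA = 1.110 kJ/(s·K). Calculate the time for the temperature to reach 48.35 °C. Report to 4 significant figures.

Lumped-capacitance energy balance: M c_p dT/dt = UA(T_amb − T).
τ = M c_p/UA = 1141.25 s; T_ss = T_amb = 28.4500 °C.
T(t) = T_ss + (T₀ − T_ss)e^(−t/τ); set T = 48.35:
t = −τ ln[(T − T_ss)/(T₀ − T_ss)] = −1141.25 · ln(0.488224) = 818.256 s.

818.3 s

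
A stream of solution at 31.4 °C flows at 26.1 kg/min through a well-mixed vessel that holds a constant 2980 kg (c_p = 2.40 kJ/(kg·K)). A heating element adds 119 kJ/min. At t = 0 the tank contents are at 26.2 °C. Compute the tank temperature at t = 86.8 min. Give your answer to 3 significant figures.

M c_p dT/dt = ṁ c_p (T_in − T) + Q̇.
Rearrange: dT/dt = (T_ss − T)/τ with τ = M/ṁ = 114.18 min and T_ss = T_in + Q̇/(ṁ c_p) = 33.300 °C.
Integrating: T(t) = T_ss + (T₀ − T_ss) e^(−t/τ).
T(86.8) = 33.300 + (-7.0997)·e^(−86.8/114.18) = 33.300 + (-7.0997)·0.46756 = 29.980 °C.

30.0 °C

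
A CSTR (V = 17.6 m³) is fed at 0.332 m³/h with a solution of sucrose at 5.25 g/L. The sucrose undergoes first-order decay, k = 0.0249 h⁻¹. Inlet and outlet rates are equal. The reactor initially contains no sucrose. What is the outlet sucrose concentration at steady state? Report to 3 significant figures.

2.26 g/L

Species balance: V dC/dt = Q C_in − Q C − k V C.
Steady state (dC/dt = 0): C_ss = Q C_in/(Q + kV) = C_in/(1 + kV/Q).
C_ss = 0.332·5.25/(0.332 + 0.0249·17.6) = 1.7430/0.77024 = 2.2629 g/L.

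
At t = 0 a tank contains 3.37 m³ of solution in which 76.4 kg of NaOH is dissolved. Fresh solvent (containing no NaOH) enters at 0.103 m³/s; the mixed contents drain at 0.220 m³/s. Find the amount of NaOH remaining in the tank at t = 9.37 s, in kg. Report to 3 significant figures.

36.5 kg

Let m(t) be the amount of NaOH. Volume: V(t) = V₀ + (Q_in − Q_out) t = 3.37 − 0.11700 t; V(9.37) = 2.2737 m³.
No NaOH enters, so dm/dt = −Q_out · (m/V).
Separate: dm/m = −Q_out dt/V(t) ⇒ ln(m/m₀) = −(Q_out/(Q_in−Q_out)) ln(V/V₀).
m = m₀ (V₀/V)^(Q_out/(Q_in−Q_out)) = 76.4 × (3.37/2.2737)^(-1.8803) = 36.455 kg.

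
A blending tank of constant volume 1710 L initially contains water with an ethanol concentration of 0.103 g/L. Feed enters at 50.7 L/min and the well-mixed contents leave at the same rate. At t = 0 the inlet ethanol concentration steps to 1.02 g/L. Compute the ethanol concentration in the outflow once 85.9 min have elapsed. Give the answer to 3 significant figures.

0.948 g/L

Accumulation = in − out for the solute gives V dC/dt = Q(C_in − C).
Time constant τ = V/Q = 1710/50.7 = 33.728 min.
C approaches C_in exponentially: C(t) = C_in + (C₀ − C_in) e^(−t/τ).
C(85.9) = 1.02 + (0.103 − 1.02)·e^(−85.9/33.728) = 1.02 + (-0.91700)·0.078327 = 0.94817 g/L.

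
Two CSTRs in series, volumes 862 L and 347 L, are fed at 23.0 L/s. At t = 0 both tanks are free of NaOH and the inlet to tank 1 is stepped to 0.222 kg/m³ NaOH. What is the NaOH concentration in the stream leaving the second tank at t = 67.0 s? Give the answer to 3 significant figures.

Each tank obeys Vᵢ dCᵢ/dt = Q(Cᵢ₋₁ − Cᵢ), so τᵢ = Vᵢ/Q.
τ₁ = 862/23.0 = 37.478 s; τ₂ = 347/23.0 = 15.087 s.
Solving the cascade with C₁(0)=C₂(0)=0 gives C₂(t) = C_in[1 − (τ₁ e^(−t/τ₁) − τ₂ e^(−t/τ₂))/(τ₁ − τ₂)].
At t = 67.0: e^(−t/τ₁) = 0.16734, e^(−t/τ₂) = 0.011785.
C₂ = 0.222·[1 − (37.478·0.16734 − 15.087·0.011785)/(22.391)] = 0.222·0.72784 = 0.16158 kg/m³.

0.162 kg/m³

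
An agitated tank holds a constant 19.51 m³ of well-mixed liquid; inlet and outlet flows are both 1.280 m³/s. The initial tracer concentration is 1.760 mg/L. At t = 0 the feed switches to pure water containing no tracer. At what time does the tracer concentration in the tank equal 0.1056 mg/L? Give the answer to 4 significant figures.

Accumulation = in − out for the solute gives V dC/dt = Q(C_in − C), so τ = V/Q = 15.2422 s.
C(t) = C_in + (C₀ − C_in) e^(−t/τ). Set C = 0.1056 and solve for t:
e^(−t/τ) = (C − C_in)/(C₀ − C_in) = (0.1056 − 0)/(1.760 − 0) = 0.0600000
t = −τ ln(…) = 15.2422 × 2.81341 = 42.8825 s.

42.88 s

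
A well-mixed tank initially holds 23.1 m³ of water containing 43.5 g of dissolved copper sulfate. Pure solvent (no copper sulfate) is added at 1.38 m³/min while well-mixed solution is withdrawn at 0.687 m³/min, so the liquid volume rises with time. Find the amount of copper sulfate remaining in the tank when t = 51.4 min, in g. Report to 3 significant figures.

Total volume: dV/dt = Q_in − Q_out = 0.69300 m³/min, so V(t) = 23.1 + 0.69300 t and V(51.4) = 58.720 m³.
Species balance (pure solvent in): dm/dt = −Q_out · m/V(t).
Separate: dm/m = −Q_out dt/V(t) ⇒ ln(m/m₀) = −(Q_out/(Q_in−Q_out)) ln(V/V₀).
m = m₀ (V₀/V)^(Q_out/(Q_in−Q_out)) = 43.5 × (23.1/58.720)^(0.99134) = 17.251 g.

17.3 g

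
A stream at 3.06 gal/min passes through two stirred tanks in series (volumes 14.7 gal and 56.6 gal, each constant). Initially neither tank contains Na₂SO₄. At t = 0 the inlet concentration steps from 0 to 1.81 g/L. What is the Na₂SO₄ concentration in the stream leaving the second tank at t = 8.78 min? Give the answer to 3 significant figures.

0.391 g/L

Time constants: τᵢ = Vᵢ/Q for each well-mixed tank.
τ₁ = 14.7/3.06 = 4.8039 min; τ₂ = 56.6/3.06 = 18.497 min.
Solving the cascade with C₁(0)=C₂(0)=0 gives C₂(t) = C_in[1 − (τ₁ e^(−t/τ₁) − τ₂ e^(−t/τ₂))/(τ₁ − τ₂)].
At t = 8.78: e^(−t/τ₁) = 0.16079, e^(−t/τ₂) = 0.62209.
C₂ = 1.81·[1 − (4.8039·0.16079 − 18.497·0.62209)/(-13.693)] = 1.81·0.21608 = 0.39110 g/L.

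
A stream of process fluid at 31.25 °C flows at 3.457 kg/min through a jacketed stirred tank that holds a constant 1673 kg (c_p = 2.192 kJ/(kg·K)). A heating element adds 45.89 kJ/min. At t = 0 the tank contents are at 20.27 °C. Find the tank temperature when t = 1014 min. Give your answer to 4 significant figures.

Heat balance on the well-mixed liquid: M c_p dT/dt = ṁ c_p (T_in − T) + 45.89.
Rearrange: dT/dt = (T_ss − T)/τ with τ = M/ṁ = 483.946 min and T_ss = T_in + Q̇/(ṁ c_p) = 37.3059 °C.
Solution: T(t) = T_ss + (T₀ − T_ss) e^(−t/τ).
T(1014) = 37.3059 + (-17.0359)·e^(−1014/483.946) = 37.3059 + (-17.0359)·0.123036 = 35.2099 °C.

35.21 °C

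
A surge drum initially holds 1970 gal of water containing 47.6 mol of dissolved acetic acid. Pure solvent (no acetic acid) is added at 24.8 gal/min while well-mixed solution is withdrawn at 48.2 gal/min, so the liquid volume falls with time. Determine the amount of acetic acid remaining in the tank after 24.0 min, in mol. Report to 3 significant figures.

23.8 mol

Total volume: dV/dt = Q_in − Q_out = -23.400 gal/min, so V(t) = 1970 − 23.400 t and V(24.0) = 1408.4 gal.
No acetic acid enters, so dm/dt = −Q_out · (m/V).
dm/m = −Q_out dt/(V₀ − 23.400 t); integrating gives ln(m/m₀) = −(Q_out/(Q_in−Q_out)) ln(V/V₀).
m = m₀ (V₀/V)^(Q_out/(Q_in−Q_out)) = 47.6 × (1970/1408.4)^(-2.0598) = 23.846 mol.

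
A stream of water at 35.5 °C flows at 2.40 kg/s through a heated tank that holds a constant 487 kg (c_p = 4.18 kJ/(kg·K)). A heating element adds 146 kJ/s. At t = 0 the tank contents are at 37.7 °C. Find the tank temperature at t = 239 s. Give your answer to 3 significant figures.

Heat balance on the well-mixed liquid: M c_p dT/dt = ṁ c_p (T_in − T) + 146.
Rearrange: dT/dt = (T_ss − T)/τ with τ = M/ṁ = 202.92 s and T_ss = T_in + Q̇/(ṁ c_p) = 50.053 °C.
T approaches T_ss exponentially: T(t) = T_ss + (T₀ − T_ss) e^(−t/τ).
T(239) = 50.053 + (-12.353)·e^(−239/202.92) = 50.053 + (-12.353)·0.30795 = 46.249 °C.

46.2 °C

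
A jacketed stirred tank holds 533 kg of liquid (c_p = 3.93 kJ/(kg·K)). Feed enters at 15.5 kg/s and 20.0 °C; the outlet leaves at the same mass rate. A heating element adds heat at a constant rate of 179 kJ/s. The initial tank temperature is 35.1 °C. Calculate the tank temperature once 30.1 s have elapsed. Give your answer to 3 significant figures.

Unsteady energy balance on the tank contents: M c_p dT/dt = ṁ c_p (T_in − T) + 179.
Rearrange: dT/dt = (T_ss − T)/τ with τ = M/ṁ = 34.387 s and T_ss = T_in + Q̇/(ṁ c_p) = 22.939 °C.
Integrating: T(t) = T_ss + (T₀ − T_ss) e^(−t/τ).
T(30.1) = 22.939 + (12.161)·e^(−30.1/34.387) = 22.939 + (12.161)·0.41673 = 28.007 °C.

28.0 °C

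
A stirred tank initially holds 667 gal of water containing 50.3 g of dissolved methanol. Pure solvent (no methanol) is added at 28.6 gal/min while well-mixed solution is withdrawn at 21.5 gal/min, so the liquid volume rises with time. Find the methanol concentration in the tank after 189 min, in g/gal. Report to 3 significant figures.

Total volume: dV/dt = Q_in − Q_out = 7.1000 gal/min, so V(t) = 667 + 7.1000 t and V(189) = 2008.9 gal.
Solute balance: dm/dt = 0 − Q_out C = −Q_out m/V(t).
dm/m = −Q_out dt/(V₀ + 7.1000 t); integrating gives ln(m/m₀) = −(Q_out/(Q_in−Q_out)) ln(V/V₀).
m = m₀ (V₀/V)^(Q_out/(Q_in−Q_out)) = 50.3 × (667/2008.9)^(3.0282) = 1.7848 g.
C = m/V = 1.7848/2008.9 = 0.00088843 g/gal.

0.000888 g/gal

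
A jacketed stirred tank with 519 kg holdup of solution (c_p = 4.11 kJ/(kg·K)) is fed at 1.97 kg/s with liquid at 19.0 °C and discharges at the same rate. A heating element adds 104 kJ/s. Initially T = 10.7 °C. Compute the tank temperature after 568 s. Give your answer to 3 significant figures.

Energy balance: M c_p dT/dt = ṁ c_p (T_in − T) + 104.
Rearrange: dT/dt = (T_ss − T)/τ with τ = M/ṁ = 263.45 s and T_ss = T_in + Q̇/(ṁ c_p) = 31.845 °C.
This is linear first-order; T(t) = T_ss + (T₀ − T_ss) e^(−t/τ).
T(568) = 31.845 + (-21.145)·e^(−568/263.45) = 31.845 + (-21.145)·0.11579 = 29.396 °C.

29.4 °C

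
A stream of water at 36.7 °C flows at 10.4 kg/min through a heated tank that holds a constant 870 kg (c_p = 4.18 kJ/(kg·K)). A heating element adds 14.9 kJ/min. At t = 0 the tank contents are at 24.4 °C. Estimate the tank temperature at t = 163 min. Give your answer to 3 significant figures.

M c_p dT/dt = ṁ c_p (T_in − T) + Q̇.
Rearrange: dT/dt = (T_ss − T)/τ with τ = M/ṁ = 83.654 min and T_ss = T_in + Q̇/(ṁ c_p) = 37.043 °C.
This is linear first-order; T(t) = T_ss + (T₀ − T_ss) e^(−t/τ).
T(163) = 37.043 + (-12.643)·e^(−163/83.654) = 37.043 + (-12.643)·0.14249 = 35.241 °C.

35.2 °C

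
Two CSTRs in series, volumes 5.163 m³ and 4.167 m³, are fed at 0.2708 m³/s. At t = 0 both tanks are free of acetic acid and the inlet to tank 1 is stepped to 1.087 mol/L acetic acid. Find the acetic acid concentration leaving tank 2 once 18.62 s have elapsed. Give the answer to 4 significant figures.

0.3211 mol/L

Time constants: τᵢ = Vᵢ/Q for each well-mixed tank.
τ₁ = 5.163/0.2708 = 19.0657 s; τ₂ = 4.167/0.2708 = 15.3877 s.
Tank 1: C₁ = C_in(1 − e^(−t/τ₁)). Tank 2 (τ₁ ≠ τ₂): C₂ = C_in[1 − (τ₁ e^(−t/τ₁) − τ₂ e^(−t/τ₂))/(τ₁ − τ₂)].
At t = 18.62: e^(−t/τ₁) = 0.376581, e^(−t/τ₂) = 0.298181.
C₂ = 1.087·[1 − (19.0657·0.376581 − 15.3877·0.298181)/(3.67799)] = 1.087·0.295413 = 0.321114 mol/L.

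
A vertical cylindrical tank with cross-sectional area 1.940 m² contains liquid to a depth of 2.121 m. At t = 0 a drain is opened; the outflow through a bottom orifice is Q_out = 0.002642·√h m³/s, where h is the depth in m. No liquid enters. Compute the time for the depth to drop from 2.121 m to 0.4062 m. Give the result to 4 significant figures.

With no inflow, A dh/dt = −0.002642 √h.
This is separable: 2 d(√h)/dt = −0.002642/A, so √h = √h₀ − (0.002642/(2A)) t.
t = 2A(√h₀ − √h)/0.002642 = 2·1.940·(√2.121 − √0.4062)/0.002642
  = 3.88000 × (1.45637 − 0.637338) / 0.002642 = 1202.81 s.

1203 s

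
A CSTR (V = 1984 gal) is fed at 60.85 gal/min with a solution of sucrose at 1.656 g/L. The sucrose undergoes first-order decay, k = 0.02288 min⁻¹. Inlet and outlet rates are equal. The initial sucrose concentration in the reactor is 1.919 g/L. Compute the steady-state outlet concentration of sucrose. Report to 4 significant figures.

0.9485 g/L

Accumulation = in − out − consumed: V dC/dt = Q C_in − Q C − k V C.
At steady state: 0 = Q C_in − (Q + kV) C_ss, so C_ss = Q C_in/(Q + kV).
C_ss = 60.85·1.656/(60.85 + 0.02288·1984) = 100.768/106.244 = 0.948455 g/L.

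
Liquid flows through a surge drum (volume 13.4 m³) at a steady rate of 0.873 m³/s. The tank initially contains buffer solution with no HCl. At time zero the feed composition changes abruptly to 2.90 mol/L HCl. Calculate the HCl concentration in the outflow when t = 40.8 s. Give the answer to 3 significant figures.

Unsteady species balance (constant V, well mixed): V dC/dt = Q(C_in − C).
Time constant τ = V/Q = 13.4/0.873 = 15.349 s.
This is linear first-order; C(t) = C_in + (C₀ − C_in) e^(−t/τ).
C(40.8) = 2.90 + (0 − 2.90)·e^(−40.8/15.349) = 2.90 + (-2.9000)·0.070082 = 2.6968 mol/L.

2.70 mol/L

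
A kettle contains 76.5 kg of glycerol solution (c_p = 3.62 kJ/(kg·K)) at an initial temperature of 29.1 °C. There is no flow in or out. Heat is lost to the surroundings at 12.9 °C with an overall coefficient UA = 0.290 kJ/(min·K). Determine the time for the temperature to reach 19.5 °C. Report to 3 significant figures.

M c_p dT/dt = −UA(T − T_amb).
τ = M c_p/UA = 954.93 min; T_ss = T_amb = 12.900 °C.
T(t) = T_ss + (T₀ − T_ss)e^(−t/τ); set T = 19.5:
t = −τ ln[(T − T_ss)/(T₀ − T_ss)] = −954.93 · ln(0.40741) = 857.47 min.

857 min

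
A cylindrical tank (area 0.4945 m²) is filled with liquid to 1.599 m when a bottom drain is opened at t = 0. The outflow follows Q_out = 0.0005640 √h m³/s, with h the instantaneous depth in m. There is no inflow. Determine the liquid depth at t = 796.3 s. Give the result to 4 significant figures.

0.6568 m

A dh/dt = −Q_out = −0.0005640 √h.
∫ h^(−1/2) dh = −(0.0005640/A) ∫ dt, giving 2√h = 2√h₀ − (0.0005640/A) t.
√h = √1.599 − 0.0005640·796.3/(2·0.4945) = 1.26452 − 0.454108 = 0.810407.
h = 0.810407² = 0.656760 m.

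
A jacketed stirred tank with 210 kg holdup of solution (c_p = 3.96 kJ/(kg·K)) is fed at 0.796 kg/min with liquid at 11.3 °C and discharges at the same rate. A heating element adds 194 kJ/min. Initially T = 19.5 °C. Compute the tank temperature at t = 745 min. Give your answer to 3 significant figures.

69.7 °C

Heat balance on the well-mixed liquid: M c_p dT/dt = ṁ c_p (T_in − T) + 194.
τ = M/ṁ = 263.82 min; T_ss = T_in + Q̇/(ṁ c_p) = 11.3 + 194/(0.796·3.96) = 72.845 °C.
This is linear first-order; T(t) = T_ss + (T₀ − T_ss) e^(−t/τ).
T(745) = 72.845 + (-53.345)·e^(−745/263.82) = 72.845 + (-53.345)·0.059374 = 69.678 °C.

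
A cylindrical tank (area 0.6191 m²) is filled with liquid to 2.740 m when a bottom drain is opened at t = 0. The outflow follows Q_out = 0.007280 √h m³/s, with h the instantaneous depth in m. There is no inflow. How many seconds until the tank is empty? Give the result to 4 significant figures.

With no inflow, A dh/dt = −0.007280 √h.
Separate and integrate: 2(√h − √h₀) = −(0.007280/A) t.
Set h = 0: 2√h₀ = (0.007280/A) t_empty ⇒ t_empty = 2A√h₀/0.007280.
t_empty = 2·0.6191·√2.740/0.007280 = 1.23820·1.65529/0.007280 = 281.536 s.

281.5 s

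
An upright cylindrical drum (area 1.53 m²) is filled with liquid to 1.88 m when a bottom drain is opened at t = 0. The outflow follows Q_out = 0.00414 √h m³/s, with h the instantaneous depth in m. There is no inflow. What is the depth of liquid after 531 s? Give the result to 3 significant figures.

0.426 m

A dh/dt = −Q_out = −0.00414 √h.
This is separable: 2 d(√h)/dt = −0.00414/A, so √h = √h₀ − (0.00414/(2A)) t.
√h = √1.88 − 0.00414·531/(2·1.53) = 1.3711 − 0.71841 = 0.65272.
h = 0.65272² = 0.42604 m.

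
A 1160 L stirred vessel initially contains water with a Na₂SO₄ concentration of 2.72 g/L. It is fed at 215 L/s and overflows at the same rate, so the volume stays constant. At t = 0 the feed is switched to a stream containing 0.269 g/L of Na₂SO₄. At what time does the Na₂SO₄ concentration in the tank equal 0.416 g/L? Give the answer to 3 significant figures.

Species balance: V dC/dt = Q(C_in − C) ⇒ τ = V/Q = 5.3953 s.
C(t) = C_in + (C₀ − C_in) e^(−t/τ). Set C = 0.416 and solve for t:
e^(−t/τ) = (C − C_in)/(C₀ − C_in) = (0.416 − 0.269)/(2.72 − 0.269) = 0.059976
t = −τ ln(…) = 5.3953 × 2.8138 = 15.182 s.

15.2 s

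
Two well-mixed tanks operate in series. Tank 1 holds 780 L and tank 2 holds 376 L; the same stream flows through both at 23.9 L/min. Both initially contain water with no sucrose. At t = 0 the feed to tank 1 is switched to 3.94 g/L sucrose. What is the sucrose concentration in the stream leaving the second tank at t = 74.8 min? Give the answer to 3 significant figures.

3.20 g/L

Each tank obeys Vᵢ dCᵢ/dt = Q(Cᵢ₋₁ − Cᵢ), so τᵢ = Vᵢ/Q.
τ₁ = 780/23.9 = 32.636 min; τ₂ = 376/23.9 = 15.732 min.
Tank 1: C₁ = C_in(1 − e^(−t/τ₁)). Tank 2 (τ₁ ≠ τ₂): C₂ = C_in[1 − (τ₁ e^(−t/τ₁) − τ₂ e^(−t/τ₂))/(τ₁ − τ₂)].
At t = 74.8: e^(−t/τ₁) = 0.10107, e^(−t/τ₂) = 0.0086122.
C₂ = 3.94·[1 − (32.636·0.10107 − 15.732·0.0086122)/(16.904)] = 3.94·0.81288 = 3.2028 g/L.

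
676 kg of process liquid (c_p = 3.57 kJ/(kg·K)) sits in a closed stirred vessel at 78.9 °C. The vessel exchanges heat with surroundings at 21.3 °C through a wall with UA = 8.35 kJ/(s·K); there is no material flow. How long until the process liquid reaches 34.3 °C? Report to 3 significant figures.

Lumped-capacitance energy balance: M c_p dT/dt = UA(T_amb − T).
τ = M c_p/UA = 289.02 s; T_ss = T_amb = 21.300 °C.
T(t) = T_ss + (T₀ − T_ss)e^(−t/τ); set T = 34.3:
t = −τ ln[(T − T_ss)/(T₀ − T_ss)] = −289.02 · ln(0.22569) = 430.23 s.

430 s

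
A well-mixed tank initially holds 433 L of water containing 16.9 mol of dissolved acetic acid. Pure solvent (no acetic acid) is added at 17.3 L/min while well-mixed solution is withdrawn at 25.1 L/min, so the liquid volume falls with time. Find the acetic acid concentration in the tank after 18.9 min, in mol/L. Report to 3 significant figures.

Total volume: dV/dt = Q_in − Q_out = -7.8000 L/min, so V(t) = 433 − 7.8000 t and V(18.9) = 285.58 L.
Species balance (pure solvent in): dm/dt = −Q_out · m/V(t).
Separate: dm/m = −Q_out dt/V(t) ⇒ ln(m/m₀) = −(Q_out/(Q_in−Q_out)) ln(V/V₀).
m = m₀ (V₀/V)^(Q_out/(Q_in−Q_out)) = 16.9 × (433/285.58)^(-3.2179) = 4.4280 mol.
C = m/V = 4.4280/285.58 = 0.015505 mol/L.

0.0155 mol/L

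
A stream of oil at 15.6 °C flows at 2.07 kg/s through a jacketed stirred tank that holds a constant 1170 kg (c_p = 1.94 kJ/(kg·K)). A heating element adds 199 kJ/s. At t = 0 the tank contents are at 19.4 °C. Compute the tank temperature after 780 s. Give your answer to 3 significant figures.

M c_p dT/dt = ṁ c_p (T_in − T) + Q̇.
τ = M/ṁ = 565.22 s; T_ss = T_in + Q̇/(ṁ c_p) = 15.6 + 199/(2.07·1.94) = 65.154 °C.
Integrating: T(t) = T_ss + (T₀ − T_ss) e^(−t/τ).
T(780) = 65.154 + (-45.754)·e^(−780/565.22) = 65.154 + (-45.754)·0.25158 = 53.643 °C.

53.6 °C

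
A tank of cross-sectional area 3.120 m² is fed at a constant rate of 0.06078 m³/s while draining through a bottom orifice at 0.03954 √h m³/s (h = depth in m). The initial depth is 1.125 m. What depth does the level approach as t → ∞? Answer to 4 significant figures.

Level balance: A dh/dt = 0.06078 − 0.03954 √h. Setting dh/dt = 0:
Q_in = 0.03954 √h_ss ⇒ √h_ss = 0.06078/0.03954 = 1.53718.
h_ss = 1.53718² = 2.36291 m. (Since h₀ = 1.125 m < h_ss, the level will rise toward this value.)

2.363 m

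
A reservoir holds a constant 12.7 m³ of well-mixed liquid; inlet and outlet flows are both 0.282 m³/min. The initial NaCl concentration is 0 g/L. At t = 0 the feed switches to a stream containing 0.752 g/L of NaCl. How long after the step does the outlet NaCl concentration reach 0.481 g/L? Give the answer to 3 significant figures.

46.0 min

Species balance: V dC/dt = Q(C_in − C) ⇒ τ = V/Q = 45.035 min.
C(t) = C_in + (C₀ − C_in) e^(−t/τ). Set C = 0.481 and solve for t:
e^(−t/τ) = (C − C_in)/(C₀ − C_in) = (0.481 − 0.752)/(0 − 0.752) = 0.36037
t = −τ ln(…) = 45.035 × 1.0206 = 45.964 min.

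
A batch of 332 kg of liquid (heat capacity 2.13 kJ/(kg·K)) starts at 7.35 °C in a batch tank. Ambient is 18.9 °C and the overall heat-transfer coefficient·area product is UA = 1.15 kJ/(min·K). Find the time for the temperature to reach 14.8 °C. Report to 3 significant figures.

637 min

Heat balance on the well-mixed liquid: M c_p dT/dt = −UA(T − T_amb).
τ = M c_p/UA = 614.92 min; T_ss = T_amb = 18.900 °C.
T(t) = T_ss + (T₀ − T_ss)e^(−t/τ); set T = 14.8:
t = −τ ln[(T − T_ss)/(T₀ − T_ss)] = −614.92 · ln(0.35498) = 636.87 min.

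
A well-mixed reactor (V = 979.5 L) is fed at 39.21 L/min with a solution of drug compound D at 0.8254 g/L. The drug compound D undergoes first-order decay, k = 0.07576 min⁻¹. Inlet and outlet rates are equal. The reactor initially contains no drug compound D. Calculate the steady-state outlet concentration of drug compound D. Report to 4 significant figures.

Species balance: V dC/dt = Q C_in − Q C − k V C.
At steady state: 0 = Q C_in − (Q + kV) C_ss, so C_ss = Q C_in/(Q + kV).
C_ss = 39.21·0.8254/(39.21 + 0.07576·979.5) = 32.3639/113.417 = 0.285354 g/L.

0.2854 g/L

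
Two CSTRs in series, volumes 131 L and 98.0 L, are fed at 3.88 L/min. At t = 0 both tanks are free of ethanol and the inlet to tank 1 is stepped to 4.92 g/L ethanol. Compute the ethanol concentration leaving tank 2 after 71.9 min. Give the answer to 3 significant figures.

Time constants: τᵢ = Vᵢ/Q for each well-mixed tank.
τ₁ = 131/3.88 = 33.763 min; τ₂ = 98.0/3.88 = 25.258 min.
Solving the cascade with C₁(0)=C₂(0)=0 gives C₂(t) = C_in[1 − (τ₁ e^(−t/τ₁) − τ₂ e^(−t/τ₂))/(τ₁ − τ₂)].
At t = 71.9: e^(−t/τ₁) = 0.11889, e^(−t/τ₂) = 0.058038.
C₂ = 4.92·[1 − (33.763·0.11889 − 25.258·0.058038)/(8.5052)] = 4.92·0.70040 = 3.4460 g/L.

3.45 g/L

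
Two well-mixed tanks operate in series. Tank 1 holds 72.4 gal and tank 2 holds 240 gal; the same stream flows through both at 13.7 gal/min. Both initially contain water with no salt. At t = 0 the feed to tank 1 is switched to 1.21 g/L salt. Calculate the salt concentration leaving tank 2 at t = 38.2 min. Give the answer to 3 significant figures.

1.01 g/L

Species balance on tank i: dCᵢ/dt = (Cᵢ₋₁ − Cᵢ)/τᵢ with τᵢ = Vᵢ/Q.
τ₁ = 72.4/13.7 = 5.2847 min; τ₂ = 240/13.7 = 17.518 min.
Solving the cascade with C₁(0)=C₂(0)=0 gives C₂(t) = C_in[1 − (τ₁ e^(−t/τ₁) − τ₂ e^(−t/τ₂))/(τ₁ − τ₂)].
At t = 38.2: e^(−t/τ₁) = 0.00072564, e^(−t/τ₂) = 0.11298.
C₂ = 1.21·[1 − (5.2847·0.00072564 − 17.518·0.11298)/(-12.234)] = 1.21·0.83853 = 1.0146 g/L.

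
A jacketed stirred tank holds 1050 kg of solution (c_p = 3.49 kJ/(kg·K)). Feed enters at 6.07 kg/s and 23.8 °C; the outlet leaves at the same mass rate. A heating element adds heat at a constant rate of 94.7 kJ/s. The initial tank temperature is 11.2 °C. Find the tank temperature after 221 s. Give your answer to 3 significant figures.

23.5 °C

Energy balance: M c_p dT/dt = ṁ c_p (T_in − T) + 94.7.
τ = M/ṁ = 172.98 s; T_ss = T_in + Q̇/(ṁ c_p) = 23.8 + 94.7/(6.07·3.49) = 28.270 °C.
Integrating: T(t) = T_ss + (T₀ − T_ss) e^(−t/τ).
T(221) = 28.270 + (-17.070)·e^(−221/172.98) = 28.270 + (-17.070)·0.27871 = 23.513 °C.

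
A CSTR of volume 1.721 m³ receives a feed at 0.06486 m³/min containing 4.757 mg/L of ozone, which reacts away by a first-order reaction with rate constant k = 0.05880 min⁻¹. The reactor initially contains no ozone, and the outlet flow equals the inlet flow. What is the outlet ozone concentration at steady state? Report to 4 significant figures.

V dC/dt = Q(C_in − C) − k V C.
Steady state (dC/dt = 0): C_ss = Q C_in/(Q + kV) = C_in/(1 + kV/Q).
C_ss = 0.06486·4.757/(0.06486 + 0.05880·1.721) = 0.308539/0.166055 = 1.85806 mg/L.

1.858 mg/L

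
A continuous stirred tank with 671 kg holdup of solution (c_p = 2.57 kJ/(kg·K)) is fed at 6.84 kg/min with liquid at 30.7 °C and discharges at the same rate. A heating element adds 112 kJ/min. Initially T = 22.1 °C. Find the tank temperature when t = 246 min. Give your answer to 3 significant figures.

M c_p dT/dt = ṁ c_p (T_in − T) + Q̇.
Rearrange: dT/dt = (T_ss − T)/τ with τ = M/ṁ = 98.099 min and T_ss = T_in + Q̇/(ṁ c_p) = 37.071 °C.
Integrating: T(t) = T_ss + (T₀ − T_ss) e^(−t/τ).
T(246) = 37.071 + (-14.971)·e^(−246/98.099) = 37.071 + (-14.971)·0.081459 = 35.852 °C.

35.9 °C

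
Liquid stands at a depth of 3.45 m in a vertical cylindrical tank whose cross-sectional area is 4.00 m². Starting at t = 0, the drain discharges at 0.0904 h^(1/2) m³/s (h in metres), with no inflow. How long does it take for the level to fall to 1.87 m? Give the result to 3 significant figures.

A dh/dt = −Q_out = −0.0904 √h.
This is separable: 2 d(√h)/dt = −0.0904/A, so √h = √h₀ − (0.0904/(2A)) t.
t = 2A(√h₀ − √h)/0.0904 = 2·4.00·(√3.45 − √1.87)/0.0904
  = 8.0000 × (1.8574 − 1.3675) / 0.0904 = 43.357 s.

43.4 s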